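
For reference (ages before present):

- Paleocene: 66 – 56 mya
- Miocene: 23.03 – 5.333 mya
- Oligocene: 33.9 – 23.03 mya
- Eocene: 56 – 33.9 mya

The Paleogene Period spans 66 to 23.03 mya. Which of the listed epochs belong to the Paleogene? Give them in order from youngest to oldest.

Oligocene, Eocene, Paleocene

Epochs with both bounds inside 66–23.03 Ma: Oligocene (33.9–23.03), Eocene (56–33.9), Paleocene (66–56).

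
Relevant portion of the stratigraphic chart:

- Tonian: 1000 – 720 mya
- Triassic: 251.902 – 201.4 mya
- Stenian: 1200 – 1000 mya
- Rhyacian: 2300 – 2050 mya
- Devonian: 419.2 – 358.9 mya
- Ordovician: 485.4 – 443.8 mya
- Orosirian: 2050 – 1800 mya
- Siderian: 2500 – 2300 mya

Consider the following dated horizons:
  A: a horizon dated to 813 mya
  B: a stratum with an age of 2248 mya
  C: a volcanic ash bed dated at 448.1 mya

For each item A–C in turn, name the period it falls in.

A — Tonian; B — Rhyacian; C — Ordovician

A: 813 Ma lies in 1000–720 Ma, so Tonian.
B: 2248 Ma lies in 2300–2050 Ma, so Rhyacian.
C: 448.1 Ma lies in 485.4–443.8 Ma, so Ordovician.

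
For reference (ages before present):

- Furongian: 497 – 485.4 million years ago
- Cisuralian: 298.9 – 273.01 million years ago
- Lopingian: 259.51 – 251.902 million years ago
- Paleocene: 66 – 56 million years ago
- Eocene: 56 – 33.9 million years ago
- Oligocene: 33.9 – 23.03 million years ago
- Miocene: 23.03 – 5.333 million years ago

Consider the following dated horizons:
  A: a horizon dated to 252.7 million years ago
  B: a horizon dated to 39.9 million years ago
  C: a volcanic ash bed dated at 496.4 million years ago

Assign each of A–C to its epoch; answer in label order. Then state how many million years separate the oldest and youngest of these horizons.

A — Lopingian; B — Eocene; C — Furongian; span 456.5 million years

A: 252.7 Ma lies in 259.51–251.902 Ma, so Lopingian.
B: 39.9 Ma lies in 56–33.9 Ma, so Eocene.
C: 496.4 Ma lies in 497–485.4 Ma, so Furongian.
Oldest = 496.4 Ma, youngest = 39.9 Ma → span 456.5 Myr.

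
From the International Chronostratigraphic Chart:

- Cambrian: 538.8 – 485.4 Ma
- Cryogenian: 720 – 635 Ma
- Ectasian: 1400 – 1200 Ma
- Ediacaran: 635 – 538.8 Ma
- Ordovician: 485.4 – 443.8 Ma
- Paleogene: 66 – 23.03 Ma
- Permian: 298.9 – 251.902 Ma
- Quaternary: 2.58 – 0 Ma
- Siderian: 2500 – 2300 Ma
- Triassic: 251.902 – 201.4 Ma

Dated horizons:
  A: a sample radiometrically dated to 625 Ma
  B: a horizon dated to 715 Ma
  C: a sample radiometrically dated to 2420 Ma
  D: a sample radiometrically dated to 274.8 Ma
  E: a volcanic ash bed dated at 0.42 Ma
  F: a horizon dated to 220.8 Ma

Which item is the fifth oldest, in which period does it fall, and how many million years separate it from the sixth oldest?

F, in the Triassic; 220.38 million years to E

Sorted oldest-first by Ma: C (2420), B (715), A (625), D (274.8), F (220.8), E (0.42).
The fifth oldest is F at 220.8 Ma, which lies in 251.902–201.4 Ma: the Triassic.
The sixth oldest is E at 0.42 Ma; separation = |220.8 − 0.42| = 220.38 Myr.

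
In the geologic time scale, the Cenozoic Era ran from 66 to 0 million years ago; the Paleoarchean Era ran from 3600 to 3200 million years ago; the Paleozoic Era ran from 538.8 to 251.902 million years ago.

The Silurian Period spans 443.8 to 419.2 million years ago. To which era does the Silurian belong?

Paleozoic

The Silurian (443.8–419.2 Ma) lies entirely within 538.8–251.902 Ma, the Paleozoic Era.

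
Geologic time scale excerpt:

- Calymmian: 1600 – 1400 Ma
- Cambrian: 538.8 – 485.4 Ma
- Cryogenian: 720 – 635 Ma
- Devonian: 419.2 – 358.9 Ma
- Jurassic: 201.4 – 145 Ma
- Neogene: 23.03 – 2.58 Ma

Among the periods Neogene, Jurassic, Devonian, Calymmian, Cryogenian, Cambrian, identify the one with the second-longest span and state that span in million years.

Cryogenian, 85 million years

Durations: Neogene 20.45; Jurassic 56.4; Devonian 60.3; Calymmian 200; Cryogenian 85; Cambrian 53.4 Myr.
Sorted longest-first: Calymmian (200), Cryogenian (85), Devonian (60.3), Jurassic (56.4), Cambrian (53.4), Neogene (20.45).
The second longest is Cryogenian at 85 Myr.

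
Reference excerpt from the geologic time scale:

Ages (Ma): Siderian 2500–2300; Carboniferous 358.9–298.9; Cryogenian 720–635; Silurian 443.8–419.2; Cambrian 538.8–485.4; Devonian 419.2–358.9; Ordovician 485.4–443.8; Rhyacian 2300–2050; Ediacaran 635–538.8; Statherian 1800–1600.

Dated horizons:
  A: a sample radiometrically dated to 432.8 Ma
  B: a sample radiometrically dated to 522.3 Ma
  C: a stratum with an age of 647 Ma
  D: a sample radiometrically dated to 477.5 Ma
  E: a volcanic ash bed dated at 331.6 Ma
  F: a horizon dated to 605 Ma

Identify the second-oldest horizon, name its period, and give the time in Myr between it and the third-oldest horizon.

F, in the Ediacaran; 82.7 million years to B

Sorted oldest-first by Ma: C (647), F (605), B (522.3), D (477.5), A (432.8), E (331.6).
The second oldest is F at 605 Ma, which lies in 635–538.8 Ma: the Ediacaran.
The third oldest is B at 522.3 Ma; separation = |605 − 522.3| = 82.7 Myr.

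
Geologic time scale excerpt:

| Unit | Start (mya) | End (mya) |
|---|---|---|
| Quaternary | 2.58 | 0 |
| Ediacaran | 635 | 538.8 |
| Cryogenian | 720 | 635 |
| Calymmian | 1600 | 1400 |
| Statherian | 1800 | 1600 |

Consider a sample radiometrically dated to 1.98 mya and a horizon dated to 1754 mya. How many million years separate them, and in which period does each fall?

1752.02 million years apart; the first in the Quaternary, the second in the Statherian

Elapsed time: 1754 − 1.98 = 1752.02 Myr.
1.98 Ma lies within 2.58–0 Ma: Quaternary.
1754 Ma lies within 1800–1600 Ma: Statherian.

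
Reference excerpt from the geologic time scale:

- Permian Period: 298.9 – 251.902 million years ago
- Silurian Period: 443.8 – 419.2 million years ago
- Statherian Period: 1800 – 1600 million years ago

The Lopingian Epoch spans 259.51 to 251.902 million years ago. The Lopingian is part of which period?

The Lopingian (259.51–251.902 Ma) lies entirely within 298.9–251.902 Ma, the Permian Period.

Permian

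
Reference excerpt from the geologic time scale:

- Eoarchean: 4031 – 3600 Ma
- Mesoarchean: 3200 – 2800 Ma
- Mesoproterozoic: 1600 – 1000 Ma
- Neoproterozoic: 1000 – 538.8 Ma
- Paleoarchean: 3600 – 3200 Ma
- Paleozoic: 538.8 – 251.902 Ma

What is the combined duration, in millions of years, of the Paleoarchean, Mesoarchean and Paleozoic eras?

Duration is start − end for each: (3600 − 3200) + (3200 − 2800) + (538.8 − 251.902).
That is 400 + 400 + 286.898, which totals 1086.898 million years.

1086.898 million years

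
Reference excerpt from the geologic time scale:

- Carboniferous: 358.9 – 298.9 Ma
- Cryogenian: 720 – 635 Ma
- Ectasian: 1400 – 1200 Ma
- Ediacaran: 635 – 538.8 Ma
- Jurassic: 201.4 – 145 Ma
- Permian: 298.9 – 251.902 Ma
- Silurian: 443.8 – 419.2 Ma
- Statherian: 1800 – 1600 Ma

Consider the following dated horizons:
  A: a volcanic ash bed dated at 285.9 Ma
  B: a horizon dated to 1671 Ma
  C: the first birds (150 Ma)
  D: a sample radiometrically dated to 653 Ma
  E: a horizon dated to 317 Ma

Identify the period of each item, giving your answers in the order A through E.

A — Permian; B — Statherian; C — Jurassic; D — Cryogenian; E — Carboniferous

A: 285.9 Ma lies in 298.9–251.902 Ma, so Permian.
B: 1671 Ma lies in 1800–1600 Ma, so Statherian.
C: 150 Ma lies in 201.4–145 Ma, so Jurassic.
D: 653 Ma lies in 720–635 Ma, so Cryogenian.
E: 317 Ma lies in 358.9–298.9 Ma, so Carboniferous.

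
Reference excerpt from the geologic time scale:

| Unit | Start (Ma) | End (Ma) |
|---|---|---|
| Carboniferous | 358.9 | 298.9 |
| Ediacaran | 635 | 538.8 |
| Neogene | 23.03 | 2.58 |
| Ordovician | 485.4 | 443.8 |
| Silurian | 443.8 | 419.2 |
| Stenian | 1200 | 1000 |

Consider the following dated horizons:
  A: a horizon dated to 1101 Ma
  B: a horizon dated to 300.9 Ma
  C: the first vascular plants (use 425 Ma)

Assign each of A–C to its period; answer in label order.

A — Stenian; B — Carboniferous; C — Silurian

Match each age against the start–end ranges in the excerpt: A = 1101 Ma → Stenian (1200–1000); B = 300.9 Ma → Carboniferous (358.9–298.9); C = 425 Ma → Silurian (443.8–419.2).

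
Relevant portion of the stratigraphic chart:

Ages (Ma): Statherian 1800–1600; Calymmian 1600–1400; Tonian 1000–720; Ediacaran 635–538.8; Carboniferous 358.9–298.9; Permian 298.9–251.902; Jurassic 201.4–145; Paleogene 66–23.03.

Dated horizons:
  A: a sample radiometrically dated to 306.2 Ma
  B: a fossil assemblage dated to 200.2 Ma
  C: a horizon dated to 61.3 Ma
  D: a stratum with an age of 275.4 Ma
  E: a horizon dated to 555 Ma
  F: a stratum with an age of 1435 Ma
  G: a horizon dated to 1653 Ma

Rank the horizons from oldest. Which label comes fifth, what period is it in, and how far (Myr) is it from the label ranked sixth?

Larger Ma means older, so oldest first: G 1653 > F 1435 > E 555 > A 306.2 > D 275.4 > B 200.2 > C 61.3.
Counting 5 along gives D (275.4 Ma); the excerpt puts that inside the Permian, 298.9–251.902 Ma.
Next in line is B (200.2 Ma), and 275.4 − 200.2 = 75.2 Myr.

D, in the Permian; 75.2 million years to B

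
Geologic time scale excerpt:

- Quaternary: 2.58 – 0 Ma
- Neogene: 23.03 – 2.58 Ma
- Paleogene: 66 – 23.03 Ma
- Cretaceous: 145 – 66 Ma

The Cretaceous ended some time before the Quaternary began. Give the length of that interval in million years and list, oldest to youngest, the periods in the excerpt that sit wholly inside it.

63.42 million years; Paleogene, Neogene

The Cretaceous closes at 66 Ma and the Quaternary opens at 2.58 Ma, so the interval is 66 − 2.58 = 63.42 Myr.
A period fits inside if it starts at or after 66 Ma and ends at or before 2.58 Ma; oldest first that gives Paleogene, Neogene.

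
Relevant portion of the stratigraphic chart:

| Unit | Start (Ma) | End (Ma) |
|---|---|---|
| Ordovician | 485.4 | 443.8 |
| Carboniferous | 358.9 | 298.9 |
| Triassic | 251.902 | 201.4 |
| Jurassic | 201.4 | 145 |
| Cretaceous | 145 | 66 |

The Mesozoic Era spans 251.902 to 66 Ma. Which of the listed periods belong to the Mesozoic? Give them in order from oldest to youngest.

Triassic, Jurassic, Cretaceous

Periods with both bounds inside 251.902–66 Ma: Triassic (251.902–201.4), Jurassic (201.4–145), Cretaceous (145–66).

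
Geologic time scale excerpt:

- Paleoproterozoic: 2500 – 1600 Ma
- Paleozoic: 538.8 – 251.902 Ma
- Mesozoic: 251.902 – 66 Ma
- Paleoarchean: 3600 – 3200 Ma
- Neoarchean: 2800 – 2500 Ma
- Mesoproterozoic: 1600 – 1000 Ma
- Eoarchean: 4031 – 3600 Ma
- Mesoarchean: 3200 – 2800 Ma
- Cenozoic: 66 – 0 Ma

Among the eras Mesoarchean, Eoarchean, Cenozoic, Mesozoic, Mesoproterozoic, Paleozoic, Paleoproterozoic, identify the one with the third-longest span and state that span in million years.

Durations: Mesoarchean 400; Eoarchean 431; Cenozoic 66; Mesozoic 185.902; Mesoproterozoic 600; Paleozoic 286.898; Paleoproterozoic 900 Myr.
Sorted longest-first: Paleoproterozoic (900), Mesoproterozoic (600), Eoarchean (431), Mesoarchean (400), Paleozoic (286.898), Mesozoic (185.902), Cenozoic (66).
The third longest is Eoarchean at 431 Myr.

Eoarchean, 431 million years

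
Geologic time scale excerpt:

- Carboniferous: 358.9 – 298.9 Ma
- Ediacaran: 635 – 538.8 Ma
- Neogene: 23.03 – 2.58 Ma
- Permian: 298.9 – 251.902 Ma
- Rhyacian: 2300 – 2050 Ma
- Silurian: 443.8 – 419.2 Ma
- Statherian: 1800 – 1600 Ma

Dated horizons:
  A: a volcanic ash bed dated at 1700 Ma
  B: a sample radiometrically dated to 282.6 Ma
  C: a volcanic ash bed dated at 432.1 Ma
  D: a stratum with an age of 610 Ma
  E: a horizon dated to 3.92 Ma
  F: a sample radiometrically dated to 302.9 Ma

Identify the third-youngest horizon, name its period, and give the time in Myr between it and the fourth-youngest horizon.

F, in the Carboniferous; 129.2 million years to C

Sorted youngest-first by Ma: E (3.92), B (282.6), F (302.9), C (432.1), D (610), A (1700).
The third youngest is F at 302.9 Ma, which lies in 358.9–298.9 Ma: the Carboniferous.
The fourth youngest is C at 432.1 Ma; separation = |302.9 − 432.1| = 129.2 Myr.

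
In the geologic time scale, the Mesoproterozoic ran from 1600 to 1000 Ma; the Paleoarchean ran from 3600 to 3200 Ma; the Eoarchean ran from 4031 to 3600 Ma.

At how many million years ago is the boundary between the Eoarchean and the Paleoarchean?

The Eoarchean ends and the Paleoarchean begins at 3600 Ma.

3600 Ma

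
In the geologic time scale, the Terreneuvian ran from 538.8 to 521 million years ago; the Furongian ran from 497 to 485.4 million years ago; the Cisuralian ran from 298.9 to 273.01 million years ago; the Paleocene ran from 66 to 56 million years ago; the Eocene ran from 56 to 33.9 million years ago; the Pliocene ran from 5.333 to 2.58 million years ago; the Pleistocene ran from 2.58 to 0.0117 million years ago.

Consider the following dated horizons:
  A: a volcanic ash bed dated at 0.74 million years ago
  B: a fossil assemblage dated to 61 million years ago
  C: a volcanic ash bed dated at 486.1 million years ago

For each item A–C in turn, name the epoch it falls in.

A: 0.74 Ma lies in 2.58–0.0117 Ma, so Pleistocene.
B: 61 Ma lies in 66–56 Ma, so Paleocene.
C: 486.1 Ma lies in 497–485.4 Ma, so Furongian.

A — Pleistocene; B — Paleocene; C — Furongian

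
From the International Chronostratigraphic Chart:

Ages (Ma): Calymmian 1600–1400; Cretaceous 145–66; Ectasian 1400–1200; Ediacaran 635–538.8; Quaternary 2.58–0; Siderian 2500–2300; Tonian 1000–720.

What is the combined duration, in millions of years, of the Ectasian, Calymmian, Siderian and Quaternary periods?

602.58 million years

Each duration: Ectasian = 200; Calymmian = 200; Siderian = 200; Quaternary = 2.58.
Sum: 200 + 200 + 200 + 2.58 = 602.58 Myr.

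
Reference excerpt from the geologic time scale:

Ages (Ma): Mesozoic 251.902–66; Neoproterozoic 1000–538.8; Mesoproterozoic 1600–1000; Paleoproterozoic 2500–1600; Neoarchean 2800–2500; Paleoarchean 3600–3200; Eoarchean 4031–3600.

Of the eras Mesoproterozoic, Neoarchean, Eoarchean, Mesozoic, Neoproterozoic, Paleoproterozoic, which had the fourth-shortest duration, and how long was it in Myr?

Start − end for each: Mesoproterozoic 1600 − 1000 = 600; Neoarchean 2800 − 2500 = 300; Eoarchean 4031 − 3600 = 431; Mesozoic 251.902 − 66 = 185.902; Neoproterozoic 1000 − 538.8 = 461.2; Paleoproterozoic 2500 − 1600 = 900.
Ranking these from shortest: Mesozoic < Neoarchean < Eoarchean < Neoproterozoic < Mesoproterozoic < Paleoproterozoic.
Position 4 in that ranking is Neoproterozoic, which lasted 461.2 Myr.

Neoproterozoic, 461.2 million years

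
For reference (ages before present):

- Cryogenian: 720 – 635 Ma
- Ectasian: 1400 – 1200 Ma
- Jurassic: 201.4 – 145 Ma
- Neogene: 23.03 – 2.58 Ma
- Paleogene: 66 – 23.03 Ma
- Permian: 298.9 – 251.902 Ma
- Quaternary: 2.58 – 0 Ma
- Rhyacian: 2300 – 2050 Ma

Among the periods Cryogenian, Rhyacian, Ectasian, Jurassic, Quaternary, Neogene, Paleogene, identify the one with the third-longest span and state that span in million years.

Cryogenian, 85 million years

Durations: Cryogenian 85; Rhyacian 250; Ectasian 200; Jurassic 56.4; Quaternary 2.58; Neogene 20.45; Paleogene 42.97 Myr.
Sorted longest-first: Rhyacian (250), Ectasian (200), Cryogenian (85), Jurassic (56.4), Paleogene (42.97), Neogene (20.45), Quaternary (2.58).
The third longest is Cryogenian at 85 Myr.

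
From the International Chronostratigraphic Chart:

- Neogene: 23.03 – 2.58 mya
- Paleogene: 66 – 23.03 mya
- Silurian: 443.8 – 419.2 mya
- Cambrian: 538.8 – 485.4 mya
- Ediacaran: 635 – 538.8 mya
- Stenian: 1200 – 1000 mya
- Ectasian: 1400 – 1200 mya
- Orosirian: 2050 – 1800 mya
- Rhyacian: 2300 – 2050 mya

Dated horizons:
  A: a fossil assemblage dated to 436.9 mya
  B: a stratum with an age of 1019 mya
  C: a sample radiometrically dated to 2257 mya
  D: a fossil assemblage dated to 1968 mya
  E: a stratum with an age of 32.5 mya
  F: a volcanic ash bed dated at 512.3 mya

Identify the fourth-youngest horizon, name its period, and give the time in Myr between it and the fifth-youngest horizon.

B, in the Stenian; 949 million years to D

Sorted youngest-first by Ma: E (32.5), A (436.9), F (512.3), B (1019), D (1968), C (2257).
The fourth youngest is B at 1019 Ma, which lies in 1200–1000 Ma: the Stenian.
The fifth youngest is D at 1968 Ma; separation = |1019 − 1968| = 949 Myr.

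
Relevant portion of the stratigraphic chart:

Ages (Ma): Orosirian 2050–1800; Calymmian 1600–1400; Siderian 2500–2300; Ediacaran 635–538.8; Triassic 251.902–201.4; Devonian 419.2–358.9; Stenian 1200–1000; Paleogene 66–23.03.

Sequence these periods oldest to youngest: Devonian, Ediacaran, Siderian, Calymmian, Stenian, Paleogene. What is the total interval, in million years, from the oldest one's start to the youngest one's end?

Siderian, Calymmian, Stenian, Ediacaran, Devonian, Paleogene; total span 2476.97 Myr

Start ages (Ma): Siderian 2500, Calymmian 1600, Stenian 1200, Ediacaran 635, Devonian 419.2, Paleogene 66.
Ordered oldest to youngest: Siderian, Calymmian, Stenian, Ediacaran, Devonian, Paleogene.
Span = 2500 − 23.03 = 2476.97 Myr.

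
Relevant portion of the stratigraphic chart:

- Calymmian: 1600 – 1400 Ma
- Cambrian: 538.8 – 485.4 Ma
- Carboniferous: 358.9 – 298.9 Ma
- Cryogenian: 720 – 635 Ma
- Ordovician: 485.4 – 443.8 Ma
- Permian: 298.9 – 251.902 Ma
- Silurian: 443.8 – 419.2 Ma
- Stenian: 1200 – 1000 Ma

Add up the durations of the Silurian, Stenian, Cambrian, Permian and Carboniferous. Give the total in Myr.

Duration is start − end for each: (443.8 − 419.2) + (1200 − 1000) + (538.8 − 485.4) + (298.9 − 251.902) + (358.9 − 298.9).
That is 24.6 + 200 + 53.4 + 46.998 + 60, which totals 384.998 million years.

384.998 million years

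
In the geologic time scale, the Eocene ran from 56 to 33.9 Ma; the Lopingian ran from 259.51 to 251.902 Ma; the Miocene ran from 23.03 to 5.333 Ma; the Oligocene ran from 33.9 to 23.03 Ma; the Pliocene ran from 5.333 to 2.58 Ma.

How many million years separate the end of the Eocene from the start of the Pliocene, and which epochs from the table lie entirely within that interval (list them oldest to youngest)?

The Eocene closes at 33.9 Ma and the Pliocene opens at 5.333 Ma, so the interval is 33.9 − 5.333 = 28.567 Myr.
An epoch fits inside if it starts at or after 33.9 Ma and ends at or before 5.333 Ma; oldest first that gives Oligocene, Miocene.

28.567 million years; Oligocene, Miocene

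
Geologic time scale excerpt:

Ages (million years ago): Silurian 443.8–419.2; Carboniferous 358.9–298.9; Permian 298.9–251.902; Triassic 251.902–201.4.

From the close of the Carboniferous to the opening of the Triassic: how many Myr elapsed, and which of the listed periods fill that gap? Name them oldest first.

46.998 million years; Permian

The Carboniferous closes at 298.9 Ma and the Triassic opens at 251.902 Ma, so the interval is 298.9 − 251.902 = 46.998 Myr.
A period fits inside if it starts at or after 298.9 Ma and ends at or before 251.902 Ma; oldest first that gives Permian.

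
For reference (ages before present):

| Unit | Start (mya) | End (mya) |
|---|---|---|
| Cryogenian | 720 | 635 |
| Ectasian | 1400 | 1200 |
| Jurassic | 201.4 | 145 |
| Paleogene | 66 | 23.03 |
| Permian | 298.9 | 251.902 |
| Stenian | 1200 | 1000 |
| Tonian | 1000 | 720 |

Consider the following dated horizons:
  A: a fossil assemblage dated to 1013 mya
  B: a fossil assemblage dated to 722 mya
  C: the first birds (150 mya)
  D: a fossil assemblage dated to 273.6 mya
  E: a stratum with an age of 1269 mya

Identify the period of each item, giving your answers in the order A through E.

A — Stenian; B — Tonian; C — Jurassic; D — Permian; E — Ectasian

A: 1013 Ma lies in 1200–1000 Ma, so Stenian.
B: 722 Ma lies in 1000–720 Ma, so Tonian.
C: 150 Ma lies in 201.4–145 Ma, so Jurassic.
D: 273.6 Ma lies in 298.9–251.902 Ma, so Permian.
E: 1269 Ma lies in 1400–1200 Ma, so Ectasian.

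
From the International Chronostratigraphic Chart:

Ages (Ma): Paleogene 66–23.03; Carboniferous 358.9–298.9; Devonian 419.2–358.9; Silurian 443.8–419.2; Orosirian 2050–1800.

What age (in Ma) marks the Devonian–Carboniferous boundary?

The Devonian ends and the Carboniferous begins at 358.9 Ma.

358.9 Ma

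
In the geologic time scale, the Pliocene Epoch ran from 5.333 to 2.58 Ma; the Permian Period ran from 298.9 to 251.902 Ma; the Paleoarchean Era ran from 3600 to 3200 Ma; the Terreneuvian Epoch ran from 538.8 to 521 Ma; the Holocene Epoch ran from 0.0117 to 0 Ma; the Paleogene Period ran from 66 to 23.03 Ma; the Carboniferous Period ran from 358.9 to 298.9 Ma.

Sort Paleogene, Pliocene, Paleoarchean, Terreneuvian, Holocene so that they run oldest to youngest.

Sorting by start age (descending Ma, since larger Ma = older): Paleoarchean began 3600, Terreneuvian began 538.8, Paleogene began 66, Pliocene began 5.333, Holocene began 0.0117.

Paleoarchean → Terreneuvian → Paleogene → Pliocene → Holocene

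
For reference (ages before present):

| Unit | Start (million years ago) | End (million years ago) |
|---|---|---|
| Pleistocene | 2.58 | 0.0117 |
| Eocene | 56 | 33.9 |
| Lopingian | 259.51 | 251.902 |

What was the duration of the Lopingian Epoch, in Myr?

259.51 − 251.902 = 7.608 million years.

7.608 million years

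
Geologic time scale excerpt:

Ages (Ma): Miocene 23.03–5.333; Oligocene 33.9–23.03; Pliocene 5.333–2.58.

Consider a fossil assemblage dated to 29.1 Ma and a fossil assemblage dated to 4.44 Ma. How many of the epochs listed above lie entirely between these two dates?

1

29.1 Ma sits inside the Oligocene (33.9–23.03) and 4.44 Ma inside the Pliocene (5.333–2.58); neither of those is wholly between the two dates.
The listed epochs lying completely between them are Miocene — 1 in all.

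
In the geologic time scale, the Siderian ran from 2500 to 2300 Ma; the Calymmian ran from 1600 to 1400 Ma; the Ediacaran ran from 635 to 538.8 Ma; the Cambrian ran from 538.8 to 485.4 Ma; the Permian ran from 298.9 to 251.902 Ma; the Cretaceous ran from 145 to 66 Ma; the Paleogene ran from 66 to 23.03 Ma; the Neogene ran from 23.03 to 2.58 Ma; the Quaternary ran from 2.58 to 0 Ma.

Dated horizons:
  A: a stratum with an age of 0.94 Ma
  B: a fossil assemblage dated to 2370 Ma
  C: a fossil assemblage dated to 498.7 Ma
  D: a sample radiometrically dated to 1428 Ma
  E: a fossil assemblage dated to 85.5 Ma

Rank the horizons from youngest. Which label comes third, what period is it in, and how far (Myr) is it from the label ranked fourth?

C, in the Cambrian; 929.3 million years to D

Sorted youngest-first by Ma: A (0.94), E (85.5), C (498.7), D (1428), B (2370).
The third youngest is C at 498.7 Ma, which lies in 538.8–485.4 Ma: the Cambrian.
The fourth youngest is D at 1428 Ma; separation = |498.7 − 1428| = 929.3 Myr.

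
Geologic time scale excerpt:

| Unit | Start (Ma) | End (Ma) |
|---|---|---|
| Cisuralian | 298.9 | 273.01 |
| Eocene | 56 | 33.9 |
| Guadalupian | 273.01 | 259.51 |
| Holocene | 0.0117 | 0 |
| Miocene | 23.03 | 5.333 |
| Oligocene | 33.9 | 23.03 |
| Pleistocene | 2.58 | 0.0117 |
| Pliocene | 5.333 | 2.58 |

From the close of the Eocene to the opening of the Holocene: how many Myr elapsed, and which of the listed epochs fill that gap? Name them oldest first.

33.8883 million years; Oligocene, Miocene, Pliocene, Pleistocene

The Eocene closes at 33.9 Ma and the Holocene opens at 0.0117 Ma, so the interval is 33.9 − 0.0117 = 33.8883 Myr.
An epoch fits inside if it starts at or after 33.9 Ma and ends at or before 0.0117 Ma; oldest first that gives Oligocene, Miocene, Pliocene, Pleistocene.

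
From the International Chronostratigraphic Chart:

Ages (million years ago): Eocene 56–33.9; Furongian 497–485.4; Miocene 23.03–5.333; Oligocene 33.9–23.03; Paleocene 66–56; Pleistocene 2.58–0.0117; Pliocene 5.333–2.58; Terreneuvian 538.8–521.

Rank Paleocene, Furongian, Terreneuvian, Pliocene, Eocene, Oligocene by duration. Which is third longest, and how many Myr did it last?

Furongian, 11.6 million years

Durations: Paleocene 10; Furongian 11.6; Terreneuvian 17.8; Pliocene 2.753; Eocene 22.1; Oligocene 10.87 Myr.
Sorted longest-first: Eocene (22.1), Terreneuvian (17.8), Furongian (11.6), Oligocene (10.87), Paleocene (10), Pliocene (2.753).
The third longest is Furongian at 11.6 Myr.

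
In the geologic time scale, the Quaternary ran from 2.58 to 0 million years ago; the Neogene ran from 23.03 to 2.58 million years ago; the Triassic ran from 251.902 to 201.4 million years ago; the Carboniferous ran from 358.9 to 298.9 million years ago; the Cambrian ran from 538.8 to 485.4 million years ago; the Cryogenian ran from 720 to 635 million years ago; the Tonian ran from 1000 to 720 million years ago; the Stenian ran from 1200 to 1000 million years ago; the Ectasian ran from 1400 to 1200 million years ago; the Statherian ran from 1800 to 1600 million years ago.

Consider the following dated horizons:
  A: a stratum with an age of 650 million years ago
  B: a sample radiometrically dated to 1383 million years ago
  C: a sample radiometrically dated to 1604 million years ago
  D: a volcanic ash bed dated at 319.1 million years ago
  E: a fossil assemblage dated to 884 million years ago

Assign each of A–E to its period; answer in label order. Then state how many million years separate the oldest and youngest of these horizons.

Match each age against the start–end ranges in the excerpt: A = 650 Ma → Cryogenian (720–635); B = 1383 Ma → Ectasian (1400–1200); C = 1604 Ma → Statherian (1800–1600); D = 319.1 Ma → Carboniferous (358.9–298.9); E = 884 Ma → Tonian (1000–720).
The largest age is 1604 Ma and the smallest is 319.1 Ma; their difference is 1284.9 Myr.

A — Cryogenian; B — Ectasian; C — Statherian; D — Carboniferous; E — Tonian; span 1284.9 million years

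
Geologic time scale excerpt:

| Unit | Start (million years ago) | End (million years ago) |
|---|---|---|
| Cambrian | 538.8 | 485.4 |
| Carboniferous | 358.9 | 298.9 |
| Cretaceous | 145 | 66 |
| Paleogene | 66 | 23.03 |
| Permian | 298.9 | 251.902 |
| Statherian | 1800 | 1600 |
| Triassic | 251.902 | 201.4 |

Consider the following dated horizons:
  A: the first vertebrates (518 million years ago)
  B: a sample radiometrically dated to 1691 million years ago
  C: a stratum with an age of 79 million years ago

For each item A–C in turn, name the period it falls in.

A: 518 Ma lies in 538.8–485.4 Ma, so Cambrian.
B: 1691 Ma lies in 1800–1600 Ma, so Statherian.
C: 79 Ma lies in 145–66 Ma, so Cretaceous.

A — Cambrian; B — Statherian; C — Cretaceous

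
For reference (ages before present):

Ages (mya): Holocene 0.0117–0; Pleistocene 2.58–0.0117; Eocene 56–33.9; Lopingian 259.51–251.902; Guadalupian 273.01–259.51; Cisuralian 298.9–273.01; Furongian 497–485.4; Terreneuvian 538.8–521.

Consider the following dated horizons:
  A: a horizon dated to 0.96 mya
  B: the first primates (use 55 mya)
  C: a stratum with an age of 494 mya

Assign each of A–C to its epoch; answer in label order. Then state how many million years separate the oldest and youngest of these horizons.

A: 0.96 Ma lies in 2.58–0.0117 Ma, so Pleistocene.
B: 55 Ma lies in 56–33.9 Ma, so Eocene.
C: 494 Ma lies in 497–485.4 Ma, so Furongian.
Oldest = 494 Ma, youngest = 0.96 Ma → span 493.04 Myr.

A — Pleistocene; B — Eocene; C — Furongian; span 493.04 million years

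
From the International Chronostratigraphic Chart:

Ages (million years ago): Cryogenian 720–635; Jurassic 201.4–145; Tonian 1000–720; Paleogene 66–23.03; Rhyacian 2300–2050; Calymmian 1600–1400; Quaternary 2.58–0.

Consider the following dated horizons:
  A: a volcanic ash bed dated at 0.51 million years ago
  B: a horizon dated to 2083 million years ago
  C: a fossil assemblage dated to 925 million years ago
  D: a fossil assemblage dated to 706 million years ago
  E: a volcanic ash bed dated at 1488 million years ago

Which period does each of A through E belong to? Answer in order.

A: 0.51 Ma lies in 2.58–0 Ma, so Quaternary.
B: 2083 Ma lies in 2300–2050 Ma, so Rhyacian.
C: 925 Ma lies in 1000–720 Ma, so Tonian.
D: 706 Ma lies in 720–635 Ma, so Cryogenian.
E: 1488 Ma lies in 1600–1400 Ma, so Calymmian.

A — Quaternary; B — Rhyacian; C — Tonian; D — Cryogenian; E — Calymmian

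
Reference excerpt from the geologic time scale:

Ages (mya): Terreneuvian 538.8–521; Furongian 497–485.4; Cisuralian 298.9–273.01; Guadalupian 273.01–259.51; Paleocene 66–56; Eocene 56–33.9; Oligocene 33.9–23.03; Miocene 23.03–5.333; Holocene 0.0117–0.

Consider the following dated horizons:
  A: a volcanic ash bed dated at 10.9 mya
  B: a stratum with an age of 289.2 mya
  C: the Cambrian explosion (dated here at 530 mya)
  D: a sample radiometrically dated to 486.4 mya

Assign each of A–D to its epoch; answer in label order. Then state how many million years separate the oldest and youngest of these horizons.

A — Miocene; B — Cisuralian; C — Terreneuvian; D — Furongian; span 519.1 million years

A: 10.9 Ma lies in 23.03–5.333 Ma, so Miocene.
B: 289.2 Ma lies in 298.9–273.01 Ma, so Cisuralian.
C: 530 Ma lies in 538.8–521 Ma, so Terreneuvian.
D: 486.4 Ma lies in 497–485.4 Ma, so Furongian.
Oldest = 530 Ma, youngest = 10.9 Ma → span 519.1 Myr.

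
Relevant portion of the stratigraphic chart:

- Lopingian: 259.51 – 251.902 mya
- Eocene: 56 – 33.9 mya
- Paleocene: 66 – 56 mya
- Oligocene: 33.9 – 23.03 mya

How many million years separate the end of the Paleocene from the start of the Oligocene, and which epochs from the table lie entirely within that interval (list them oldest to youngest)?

End of Paleocene = 56 Ma; start of Oligocene = 33.9 Ma.
Gap = 56 − 33.9 = 22.1 Myr.
Epochs wholly inside 56–33.9 Ma: Eocene (56–33.9).

22.1 million years; Eocene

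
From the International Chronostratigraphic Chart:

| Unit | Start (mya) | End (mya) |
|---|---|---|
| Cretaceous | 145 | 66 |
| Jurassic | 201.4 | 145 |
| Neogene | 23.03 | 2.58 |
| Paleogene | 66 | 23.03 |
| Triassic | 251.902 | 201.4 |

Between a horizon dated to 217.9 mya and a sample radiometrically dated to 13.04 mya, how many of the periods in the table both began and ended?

3

The older date is 217.9 Ma and the younger is 13.04 Ma.
Periods with start < 217.9 and end > 13.04 Ma: Jurassic (201.4–145), Cretaceous (145–66), Paleogene (66–23.03).
That is 3 complete periods.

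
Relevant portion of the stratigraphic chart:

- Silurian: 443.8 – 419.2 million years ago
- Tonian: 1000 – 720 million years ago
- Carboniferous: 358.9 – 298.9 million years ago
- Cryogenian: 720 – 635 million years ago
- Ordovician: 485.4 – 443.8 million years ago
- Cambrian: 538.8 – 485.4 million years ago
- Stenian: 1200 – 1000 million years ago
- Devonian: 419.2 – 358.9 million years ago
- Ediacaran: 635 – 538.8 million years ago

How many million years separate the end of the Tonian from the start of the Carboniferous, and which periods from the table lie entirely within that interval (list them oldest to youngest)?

361.1 million years; Cryogenian, Ediacaran, Cambrian, Ordovician, Silurian, Devonian

End of Tonian = 720 Ma; start of Carboniferous = 358.9 Ma.
Gap = 720 − 358.9 = 361.1 Myr.
Periods wholly inside 720–358.9 Ma: Cryogenian (720–635), Ediacaran (635–538.8), Cambrian (538.8–485.4), Ordovician (485.4–443.8), Silurian (443.8–419.2), Devonian (419.2–358.9).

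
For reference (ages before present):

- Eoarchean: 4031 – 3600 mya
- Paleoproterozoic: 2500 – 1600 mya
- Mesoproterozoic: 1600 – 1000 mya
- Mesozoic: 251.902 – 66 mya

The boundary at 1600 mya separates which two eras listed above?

Paleoproterozoic and Mesoproterozoic

The Paleoproterozoic ends at 1600 mya and the Mesoproterozoic begins at 1600 mya, so they share that boundary.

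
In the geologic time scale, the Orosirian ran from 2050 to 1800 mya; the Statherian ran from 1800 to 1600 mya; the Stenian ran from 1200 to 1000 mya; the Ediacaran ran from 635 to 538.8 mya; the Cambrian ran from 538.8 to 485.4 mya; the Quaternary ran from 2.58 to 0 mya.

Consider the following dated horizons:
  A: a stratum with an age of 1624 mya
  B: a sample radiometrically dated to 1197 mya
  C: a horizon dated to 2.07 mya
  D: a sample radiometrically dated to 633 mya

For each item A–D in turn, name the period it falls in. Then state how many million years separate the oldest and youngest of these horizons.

A — Statherian; B — Stenian; C — Quaternary; D — Ediacaran; span 1621.93 million years

A: 1624 Ma lies in 1800–1600 Ma, so Statherian.
B: 1197 Ma lies in 1200–1000 Ma, so Stenian.
C: 2.07 Ma lies in 2.58–0 Ma, so Quaternary.
D: 633 Ma lies in 635–538.8 Ma, so Ediacaran.
Oldest = 1624 Ma, youngest = 2.07 Ma → span 1621.93 Myr.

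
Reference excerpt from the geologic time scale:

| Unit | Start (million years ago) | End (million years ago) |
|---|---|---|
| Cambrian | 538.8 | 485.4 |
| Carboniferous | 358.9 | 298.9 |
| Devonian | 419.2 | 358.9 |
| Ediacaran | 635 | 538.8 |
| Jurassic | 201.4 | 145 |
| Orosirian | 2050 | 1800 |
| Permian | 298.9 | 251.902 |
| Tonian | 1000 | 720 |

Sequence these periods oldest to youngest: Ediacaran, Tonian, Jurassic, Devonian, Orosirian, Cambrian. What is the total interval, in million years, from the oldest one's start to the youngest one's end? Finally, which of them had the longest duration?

From the excerpt: Ediacaran 635–538.8; Tonian 1000–720; Jurassic 201.4–145; Devonian 419.2–358.9; Orosirian 2050–1800; Cambrian 538.8–485.4 (Ma).
Larger Ma is earlier, so the oldest is Orosirian and the youngest is Jurassic; oldest to youngest: Orosirian, Tonian, Ediacaran, Cambrian, Devonian, Jurassic.
Oldest start 2050 minus youngest end 145 gives 1905 Myr overall.
Individual lengths (start − end): Cambrian 53.4; Tonian 280; Jurassic 56.4; Devonian 60.3; Ediacaran 96.2; Orosirian 250. The largest is Tonian at 280 Myr.

Orosirian, Tonian, Ediacaran, Cambrian, Devonian, Jurassic; total span 1905 Myr; longest is Tonian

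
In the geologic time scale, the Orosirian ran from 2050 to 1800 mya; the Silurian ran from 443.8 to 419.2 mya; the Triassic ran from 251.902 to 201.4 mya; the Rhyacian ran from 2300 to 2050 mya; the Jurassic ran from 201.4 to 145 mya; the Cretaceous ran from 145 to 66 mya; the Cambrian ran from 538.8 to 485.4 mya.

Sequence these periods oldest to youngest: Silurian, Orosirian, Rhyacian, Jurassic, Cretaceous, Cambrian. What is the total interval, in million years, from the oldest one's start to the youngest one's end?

Rhyacian → Orosirian → Cambrian → Silurian → Jurassic → Cretaceous; total span 2234 Myr

From the excerpt: Silurian 443.8–419.2; Orosirian 2050–1800; Rhyacian 2300–2050; Jurassic 201.4–145; Cretaceous 145–66; Cambrian 538.8–485.4 (Ma).
Larger Ma is earlier, so the oldest is Rhyacian and the youngest is Cretaceous; oldest to youngest: Rhyacian, Orosirian, Cambrian, Silurian, Jurassic, Cretaceous.
Oldest start 2300 minus youngest end 66 gives 2234 Myr overall.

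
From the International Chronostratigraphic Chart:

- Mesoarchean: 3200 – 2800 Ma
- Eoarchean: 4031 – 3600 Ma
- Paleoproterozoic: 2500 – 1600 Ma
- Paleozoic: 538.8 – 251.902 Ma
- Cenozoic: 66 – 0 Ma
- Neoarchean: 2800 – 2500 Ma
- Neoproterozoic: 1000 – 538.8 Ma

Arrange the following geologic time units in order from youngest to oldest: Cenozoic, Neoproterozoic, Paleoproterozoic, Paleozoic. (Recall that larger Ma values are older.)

Sorting by start age (ascending Ma, since larger Ma = older): Cenozoic began 66, Paleozoic began 538.8, Neoproterozoic began 1000, Paleoproterozoic began 2500.

Cenozoic → Paleozoic → Neoproterozoic → Paleoproterozoic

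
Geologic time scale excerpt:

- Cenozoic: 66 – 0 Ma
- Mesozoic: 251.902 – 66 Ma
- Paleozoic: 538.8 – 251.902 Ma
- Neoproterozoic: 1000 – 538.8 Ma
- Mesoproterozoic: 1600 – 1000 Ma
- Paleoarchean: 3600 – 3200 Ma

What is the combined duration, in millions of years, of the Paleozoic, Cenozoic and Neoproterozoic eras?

Each duration: Paleozoic = 286.898; Cenozoic = 66; Neoproterozoic = 461.2.
Sum: 286.898 + 66 + 461.2 = 814.098 Myr.

814.098 million years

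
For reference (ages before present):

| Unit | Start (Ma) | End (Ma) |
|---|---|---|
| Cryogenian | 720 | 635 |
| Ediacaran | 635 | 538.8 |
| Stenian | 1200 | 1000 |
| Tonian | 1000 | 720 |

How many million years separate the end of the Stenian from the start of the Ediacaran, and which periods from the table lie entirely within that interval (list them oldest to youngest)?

365 million years; Tonian, Cryogenian

The Stenian closes at 1000 Ma and the Ediacaran opens at 635 Ma, so the interval is 1000 − 635 = 365 Myr.
A period fits inside if it starts at or after 1000 Ma and ends at or before 635 Ma; oldest first that gives Tonian, Cryogenian.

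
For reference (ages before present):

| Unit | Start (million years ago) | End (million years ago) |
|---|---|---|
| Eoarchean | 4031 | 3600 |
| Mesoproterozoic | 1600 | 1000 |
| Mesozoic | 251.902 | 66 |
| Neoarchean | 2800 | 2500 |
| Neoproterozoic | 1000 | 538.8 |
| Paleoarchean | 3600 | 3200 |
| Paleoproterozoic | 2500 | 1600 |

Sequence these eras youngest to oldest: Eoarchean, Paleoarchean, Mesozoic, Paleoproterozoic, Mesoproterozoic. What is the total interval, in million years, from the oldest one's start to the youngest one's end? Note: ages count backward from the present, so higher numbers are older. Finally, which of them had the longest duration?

Start ages (Ma): Eoarchean 4031, Paleoarchean 3600, Paleoproterozoic 2500, Mesoproterozoic 1600, Mesozoic 251.902.
Ordered youngest to oldest: Mesozoic, Mesoproterozoic, Paleoproterozoic, Paleoarchean, Eoarchean.
Span = 4031 − 66 = 3965 Myr.
Durations: Mesoproterozoic 600, Paleoarchean 400, Mesozoic 185.902, Paleoproterozoic 900, Eoarchean 431 → longest is Paleoproterozoic (900 Myr).

Mesozoic → Mesoproterozoic → Paleoproterozoic → Paleoarchean → Eoarchean; total span 3965 Myr; longest is Paleoproterozoic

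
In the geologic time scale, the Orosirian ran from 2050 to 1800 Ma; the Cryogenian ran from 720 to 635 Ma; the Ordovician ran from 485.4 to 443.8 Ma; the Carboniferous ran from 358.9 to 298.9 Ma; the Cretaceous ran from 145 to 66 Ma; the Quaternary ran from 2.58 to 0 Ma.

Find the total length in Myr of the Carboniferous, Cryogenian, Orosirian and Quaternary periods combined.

Duration is start − end for each: (358.9 − 298.9) + (720 − 635) + (2050 − 1800) + (2.58 − 0).
That is 60 + 85 + 250 + 2.58, which totals 397.58 million years.

397.58 million years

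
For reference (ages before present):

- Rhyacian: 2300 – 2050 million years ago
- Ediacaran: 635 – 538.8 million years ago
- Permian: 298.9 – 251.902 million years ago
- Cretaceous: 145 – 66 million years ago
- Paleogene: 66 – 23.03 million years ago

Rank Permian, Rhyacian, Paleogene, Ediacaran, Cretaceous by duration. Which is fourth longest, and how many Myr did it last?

Durations: Permian 46.998; Rhyacian 250; Paleogene 42.97; Ediacaran 96.2; Cretaceous 79 Myr.
Sorted longest-first: Rhyacian (250), Ediacaran (96.2), Cretaceous (79), Permian (46.998), Paleogene (42.97).
The fourth longest is Permian at 46.998 Myr.

Permian, 46.998 million years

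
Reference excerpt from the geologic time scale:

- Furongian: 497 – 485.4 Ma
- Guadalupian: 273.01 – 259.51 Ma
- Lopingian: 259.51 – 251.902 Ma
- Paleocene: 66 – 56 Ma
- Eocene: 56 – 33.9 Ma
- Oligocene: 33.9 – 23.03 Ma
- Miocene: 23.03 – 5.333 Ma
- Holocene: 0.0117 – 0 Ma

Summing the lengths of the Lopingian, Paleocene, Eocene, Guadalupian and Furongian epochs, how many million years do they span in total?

Duration is start − end for each: (259.51 − 251.902) + (66 − 56) + (56 − 33.9) + (273.01 − 259.51) + (497 − 485.4).
That is 7.608 + 10 + 22.1 + 13.5 + 11.6, which totals 64.808 million years.

64.808 million years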